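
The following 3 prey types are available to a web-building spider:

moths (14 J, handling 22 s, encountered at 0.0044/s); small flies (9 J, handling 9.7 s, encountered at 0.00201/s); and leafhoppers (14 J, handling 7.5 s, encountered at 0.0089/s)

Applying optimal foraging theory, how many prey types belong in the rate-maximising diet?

3

Rank by E/h (J/s): leafhoppers 1.87, small flies 0.928, moths 0.636. Include each in turn until the next type's E/h falls below the running intake rate.
Rate on top 1: 0.1168. small flies: 0.928 > 0.1168 → include.
Rate on top 2: 0.1314. moths: 0.636 > 0.1314 → include.
Optimal diet: leafhoppers, small flies, moths — 3 of 3 types.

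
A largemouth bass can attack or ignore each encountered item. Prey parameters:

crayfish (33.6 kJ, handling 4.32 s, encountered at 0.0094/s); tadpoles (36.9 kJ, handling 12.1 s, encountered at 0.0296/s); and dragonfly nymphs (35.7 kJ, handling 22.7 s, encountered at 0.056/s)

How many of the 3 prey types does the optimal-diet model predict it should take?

3

E/h in descending order: crayfish 7.78, tadpoles 3.05, dragonfly nymphs 1.57 kJ/s. The optimal diet is the largest prefix of this list for which every included type satisfies E_i/h_i > R on the types above it.
Rate on top 1: 0.3035. tadpoles: 3.05 > 0.3035 → include.
Rate on top 2: 1.007. dragonfly nymphs: 1.57 > 1.007 → include.
Optimal diet: crayfish, tadpoles, dragonfly nymphs — 3 of 3 types.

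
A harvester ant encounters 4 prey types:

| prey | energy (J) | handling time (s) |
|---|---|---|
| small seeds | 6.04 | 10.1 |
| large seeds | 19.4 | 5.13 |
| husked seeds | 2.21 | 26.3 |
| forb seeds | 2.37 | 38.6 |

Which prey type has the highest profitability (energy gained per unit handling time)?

Profitability E/h (J/s): small seeds = 6.04/10.1 = 0.598, large seeds = 19.4/5.13 = 3.78, husked seeds = 2.21/26.3 = 0.084, forb seeds = 2.37/38.6 = 0.0614.
Ranked: large seeds > small seeds > husked seeds > forb seeds.

large seeds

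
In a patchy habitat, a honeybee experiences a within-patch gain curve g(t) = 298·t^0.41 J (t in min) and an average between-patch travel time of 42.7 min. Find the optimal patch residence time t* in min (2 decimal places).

Optimal t* satisfies g'(t*) = g(t*)/(T + t*).
g'(t) = 0.41·298·t^-0.59. Setting 0.41·298·t^-0.59 = 298·t^0.41/(42.7+t) gives 0.41(42.7+t) = t, so 0.59·t = 0.41×42.7.
t* = 0.41×42.7/0.59 = 29.67 min.

29.67 min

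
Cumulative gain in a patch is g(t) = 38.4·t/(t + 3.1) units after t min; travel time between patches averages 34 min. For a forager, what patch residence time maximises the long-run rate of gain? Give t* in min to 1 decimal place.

By the marginal value theorem, leave when the instantaneous gain rate g'(t) equals the habitat-wide average g(t)/(T + t).
g'(t) = 38.4·3.1/(t + 3.1)². Setting 38.4·3.1/(t+3.1)² = 38.4t/[(t+3.1)(34+t)] gives 3.1(34+t) = t(t+3.1), so t² = 3.1×34 = 105.4.
t* = √105.4 = 10.27 min.

10.3 min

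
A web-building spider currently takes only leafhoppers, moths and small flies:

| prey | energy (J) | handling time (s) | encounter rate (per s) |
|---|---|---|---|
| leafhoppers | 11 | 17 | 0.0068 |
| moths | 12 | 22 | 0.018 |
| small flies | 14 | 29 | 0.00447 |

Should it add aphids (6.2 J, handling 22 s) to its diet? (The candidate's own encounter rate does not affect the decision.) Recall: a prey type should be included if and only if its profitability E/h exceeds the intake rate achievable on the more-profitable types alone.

Yes

On leafhoppers, moths and small flies alone, R = ΣλE/(1+Σλh) = 0.3534/1.641 = 0.2153 J/s.
Profitability of aphids: 6.2/22 = 0.2818 J/s.
Since 0.2818 > R, including aphids increases the long-run rate.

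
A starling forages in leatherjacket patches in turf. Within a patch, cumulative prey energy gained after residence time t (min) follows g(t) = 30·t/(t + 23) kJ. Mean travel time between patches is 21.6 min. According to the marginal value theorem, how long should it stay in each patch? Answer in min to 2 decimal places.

22.29 min

Optimal t* satisfies g'(t*) = g(t*)/(T + t*).
g'(t) = 30·23/(t + 23)². Setting 30·23/(t+23)² = 30t/[(t+23)(21.6+t)] gives 23(21.6+t) = t(t+23), so t² = 23×21.6 = 496.8.
t* = √496.8 = 22.29 min.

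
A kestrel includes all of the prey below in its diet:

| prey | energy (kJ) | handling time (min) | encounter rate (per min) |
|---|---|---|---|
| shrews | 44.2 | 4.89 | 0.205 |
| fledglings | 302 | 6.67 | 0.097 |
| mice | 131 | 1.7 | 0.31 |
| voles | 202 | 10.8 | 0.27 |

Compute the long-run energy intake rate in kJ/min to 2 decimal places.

21.91 kJ/min

R = (0.205×44.2 + 0.097×302 + 0.31×131 + 0.27×202) / (1 + 0.205×4.89 + 0.097×6.67 + 0.31×1.7 + 0.27×10.8) = 133.5/6.092 = 21.91 kJ/min.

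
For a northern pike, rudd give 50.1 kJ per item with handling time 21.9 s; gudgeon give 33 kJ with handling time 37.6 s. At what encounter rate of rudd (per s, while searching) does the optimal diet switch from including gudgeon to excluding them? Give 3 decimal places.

0.028 per s

Drop gudgeon once their profitability E₂/h₂ falls below the rate achievable on rudd alone: E₂/h₂ = λE₁/(1 + λh₁).
Solve for λ: λE₁h₂ = E₂(1 + λh₁) → λ(E₁h₂ − E₂h₁) = E₂ → λ = E₂/(E₁h₂ − E₂h₁).
λ = 33/(50.1×37.6 − 33×21.9) = 33/1161 = 0.02842 per s.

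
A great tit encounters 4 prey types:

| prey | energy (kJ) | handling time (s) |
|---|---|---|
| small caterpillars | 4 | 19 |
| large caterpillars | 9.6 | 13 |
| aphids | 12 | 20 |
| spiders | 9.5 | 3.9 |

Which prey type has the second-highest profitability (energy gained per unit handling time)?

Profitability E/h (kJ/s): small caterpillars = 4/19 = 0.211, large caterpillars = 9.6/13 = 0.738, aphids = 12/20 = 0.6, spiders = 9.5/3.9 = 2.44.
Ranked: spiders > large caterpillars > aphids > small caterpillars.

large caterpillars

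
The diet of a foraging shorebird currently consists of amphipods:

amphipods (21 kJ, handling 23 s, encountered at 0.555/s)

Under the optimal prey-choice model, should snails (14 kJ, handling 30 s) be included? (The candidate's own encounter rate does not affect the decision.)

No

Current rate: (0.555×21)/(1 + 0.555×23) = 0.8467 kJ/s.
Profitability of snails: 14/30 = 0.4667 kJ/s.
0.4667 < 0.8467, so adding snails would lower the average — exclude it.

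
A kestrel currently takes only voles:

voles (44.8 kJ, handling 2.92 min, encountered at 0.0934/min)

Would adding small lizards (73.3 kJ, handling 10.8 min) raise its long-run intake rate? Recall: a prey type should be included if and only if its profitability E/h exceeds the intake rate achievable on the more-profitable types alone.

Yes

Intake rate on the current diet: R = (0.0934×44.8) / (1 + 0.0934×2.92) = 4.184/1.273 = 3.288 kJ/min.
small lizards: E/h = 73.3/10.8 = 6.787 kJ/min.
6.787 > 3.288, so adding small lizards raises the average — include it.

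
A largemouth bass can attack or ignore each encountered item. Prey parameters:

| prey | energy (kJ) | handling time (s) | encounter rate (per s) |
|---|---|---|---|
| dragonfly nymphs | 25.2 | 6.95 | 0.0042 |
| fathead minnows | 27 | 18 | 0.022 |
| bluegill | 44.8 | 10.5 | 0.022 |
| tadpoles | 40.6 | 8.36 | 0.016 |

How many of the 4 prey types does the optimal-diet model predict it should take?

Rank by E/h (kJ/s): tadpoles 4.86, bluegill 4.27, dragonfly nymphs 3.63, fathead minnows 1.5. Include each in turn until the next type's E/h falls below the running intake rate.
Rate on top 1: 0.573. bluegill: 4.27 > 0.573 → include.
Rate on top 2: 1.198. dragonfly nymphs: 3.63 > 1.198 → include.
Rate on top 3: 1.249. fathead minnows: 1.5 > 1.249 → include.
Optimal diet: tadpoles, bluegill, dragonfly nymphs, fathead minnows — 4 of 4 types.

4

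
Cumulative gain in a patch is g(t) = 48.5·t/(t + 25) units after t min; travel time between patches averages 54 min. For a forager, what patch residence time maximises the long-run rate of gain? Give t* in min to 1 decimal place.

36.7 min

By the marginal value theorem, leave when the instantaneous gain rate g'(t) equals the habitat-wide average g(t)/(T + t).
g'(t) = 48.5·25/(t + 25)². Setting 48.5·25/(t+25)² = 48.5t/[(t+25)(54+t)] gives 25(54+t) = t(t+25), so t² = 25×54 = 1350.
t* = √1350 = 36.74 min.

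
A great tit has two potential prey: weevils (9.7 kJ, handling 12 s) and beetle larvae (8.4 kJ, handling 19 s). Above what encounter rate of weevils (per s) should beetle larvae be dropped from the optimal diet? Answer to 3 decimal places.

Drop beetle larvae once their profitability E₂/h₂ falls below the rate achievable on weevils alone: E₂/h₂ = λE₁/(1 + λh₁).
Solve for λ: λE₁h₂ = E₂(1 + λh₁) → λ(E₁h₂ − E₂h₁) = E₂ → λ = E₂/(E₁h₂ − E₂h₁).
λ = 8.4/(9.7×19 − 8.4×12) = 8.4/83.5 = 0.1006 per s.

0.101 per s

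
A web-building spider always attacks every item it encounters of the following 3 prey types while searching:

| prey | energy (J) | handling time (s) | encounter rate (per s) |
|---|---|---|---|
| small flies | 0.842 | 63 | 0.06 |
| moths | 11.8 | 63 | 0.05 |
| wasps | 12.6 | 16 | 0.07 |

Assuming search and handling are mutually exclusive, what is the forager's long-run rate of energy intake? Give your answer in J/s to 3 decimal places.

Energy encountered per unit search time: 0.06×0.842 + 0.05×11.8 + 0.07×12.6 = 1.523 J/s.
Handling time per unit search time: 0.06×63 + 0.05×63 + 0.07×16 = 8.05.
Rate = 1.523/(1 + 8.05) = 0.1682 J/s.

0.168 J/s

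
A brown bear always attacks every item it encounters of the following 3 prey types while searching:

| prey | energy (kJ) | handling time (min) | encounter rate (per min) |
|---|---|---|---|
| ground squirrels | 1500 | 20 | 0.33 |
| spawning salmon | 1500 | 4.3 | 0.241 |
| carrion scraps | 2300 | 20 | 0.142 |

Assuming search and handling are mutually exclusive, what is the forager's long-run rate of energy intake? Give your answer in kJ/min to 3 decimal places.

103.091 kJ/min

R = (0.33×1500 + 0.241×1500 + 0.142×2300) / (1 + 0.33×20 + 0.241×4.3 + 0.142×20) = 1183/11.48 = 103.1 kJ/min.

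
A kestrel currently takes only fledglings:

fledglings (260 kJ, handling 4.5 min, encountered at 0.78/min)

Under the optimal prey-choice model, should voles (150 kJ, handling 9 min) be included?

Intake rate on the current diet: R = (0.78×260) / (1 + 0.78×4.5) = 202.8/4.51 = 44.97 kJ/min.
Profitability of voles: 150/9 = 16.67 kJ/min.
Since 16.67 < R, time spent handling voles is better spent searching.

No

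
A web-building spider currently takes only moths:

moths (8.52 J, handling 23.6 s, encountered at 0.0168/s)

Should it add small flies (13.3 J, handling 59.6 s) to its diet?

Intake rate on the current diet: R = (0.0168×8.52) / (1 + 0.0168×23.6) = 0.1431/1.396 = 0.1025 J/s.
small flies: E/h = 13.3/59.6 = 0.2232 J/s.
0.2232 > 0.1025, so adding small flies raises the average — include it.

Yes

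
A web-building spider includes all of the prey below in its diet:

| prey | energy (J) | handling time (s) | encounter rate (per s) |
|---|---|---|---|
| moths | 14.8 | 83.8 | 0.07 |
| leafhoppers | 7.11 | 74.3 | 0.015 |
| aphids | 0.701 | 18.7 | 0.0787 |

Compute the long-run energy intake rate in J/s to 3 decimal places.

0.127 J/s

R = Σλ_iE_i / (1 + Σλ_ih_i)
Numerator: 0.07×14.8 + 0.015×7.11 + 0.0787×0.701 = 1.198
Denominator: 1 + 0.07×83.8 + 0.015×74.3 + 0.0787×18.7 = 9.452
R = 1.198/9.452 = 0.1267 J/s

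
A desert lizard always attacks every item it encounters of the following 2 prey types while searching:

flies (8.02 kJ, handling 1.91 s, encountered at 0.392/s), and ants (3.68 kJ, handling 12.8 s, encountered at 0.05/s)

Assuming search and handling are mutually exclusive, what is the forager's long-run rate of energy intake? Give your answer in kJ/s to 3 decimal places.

1.393 kJ/s

Energy encountered per unit search time: 0.392×8.02 + 0.05×3.68 = 3.328 kJ/s.
Handling time per unit search time: 0.392×1.91 + 0.05×12.8 = 1.389.
Rate = 3.328/(1 + 1.389) = 1.393 kJ/s.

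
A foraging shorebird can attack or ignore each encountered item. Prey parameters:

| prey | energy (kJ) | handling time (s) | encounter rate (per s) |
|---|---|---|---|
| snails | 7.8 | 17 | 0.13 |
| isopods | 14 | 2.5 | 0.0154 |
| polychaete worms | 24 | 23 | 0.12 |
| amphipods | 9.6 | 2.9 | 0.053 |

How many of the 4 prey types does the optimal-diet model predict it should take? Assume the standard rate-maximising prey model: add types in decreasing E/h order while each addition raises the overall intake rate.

3

E/h in descending order: isopods 5.6, amphipods 3.31, polychaete worms 1.04, snails 0.459 kJ/s. The optimal diet is the largest prefix of this list for which every included type satisfies E_i/h_i > R on the types above it.
Rate on top 1: 0.2076. amphipods: 3.31 > 0.2076 → include.
Rate on top 2: 0.6076. polychaete worms: 1.04 > 0.6076 → include.
Rate on top 3: 0.912. snails: 0.459 < 0.912 → exclude; stop.
Optimal diet: isopods, amphipods, polychaete worms — 3 of 4 types.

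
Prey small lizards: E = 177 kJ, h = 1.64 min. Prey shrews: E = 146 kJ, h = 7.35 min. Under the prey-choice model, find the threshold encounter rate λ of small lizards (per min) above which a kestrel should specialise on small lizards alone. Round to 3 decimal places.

Drop shrews once their profitability E₂/h₂ falls below the rate achievable on small lizards alone: E₂/h₂ = λE₁/(1 + λh₁).
Solve for λ: λE₁h₂ = E₂(1 + λh₁) → λ(E₁h₂ − E₂h₁) = E₂ → λ = E₂/(E₁h₂ − E₂h₁).
λ = 146/(177×7.35 − 146×1.64) = 146/1062 = 0.1375 per min.

0.138 per min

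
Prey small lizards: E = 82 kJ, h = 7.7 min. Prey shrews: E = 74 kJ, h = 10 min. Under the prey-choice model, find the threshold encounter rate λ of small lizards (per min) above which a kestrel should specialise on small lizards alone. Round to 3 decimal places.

0.296 per min

Drop shrews once their profitability E₂/h₂ falls below the rate achievable on small lizards alone: E₂/h₂ = λE₁/(1 + λh₁).
Solve for λ: λE₁h₂ = E₂(1 + λh₁) → λ(E₁h₂ − E₂h₁) = E₂ → λ = E₂/(E₁h₂ − E₂h₁).
λ = 74/(82×10 − 74×7.7) = 74/250.2 = 0.2958 per min.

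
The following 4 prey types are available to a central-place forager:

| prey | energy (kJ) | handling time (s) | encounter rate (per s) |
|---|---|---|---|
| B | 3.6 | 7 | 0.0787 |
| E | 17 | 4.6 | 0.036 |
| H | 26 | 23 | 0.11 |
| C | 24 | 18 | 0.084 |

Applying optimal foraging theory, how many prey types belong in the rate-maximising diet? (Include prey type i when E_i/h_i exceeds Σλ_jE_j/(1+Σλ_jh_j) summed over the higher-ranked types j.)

Profitabilities (E/h, kJ/s): E 3.7, C 1.33, H 1.13, B 0.514. Add prey in this order while the next type's profitability exceeds the intake rate on those already taken.
Rate on top 1: 0.5251. C: 1.33 > 0.5251 → include.
Rate on top 2: 0.9815. H: 1.13 > 0.9815 → include.
Rate on top 3: 1.054. B: 0.514 < 1.054 → exclude; stop.
Optimal diet: E, C, H — 3 of 4 types.

3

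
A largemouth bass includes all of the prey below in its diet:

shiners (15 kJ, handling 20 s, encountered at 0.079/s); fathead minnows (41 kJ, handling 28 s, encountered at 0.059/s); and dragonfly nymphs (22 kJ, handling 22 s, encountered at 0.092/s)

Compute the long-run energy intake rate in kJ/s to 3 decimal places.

0.900 kJ/s

Energy encountered per unit search time: 0.079×15 + 0.059×41 + 0.092×22 = 5.628 kJ/s.
Handling time per unit search time: 0.079×20 + 0.059×28 + 0.092×22 = 5.256.
Rate = 5.628/(1 + 5.256) = 0.8996 kJ/s.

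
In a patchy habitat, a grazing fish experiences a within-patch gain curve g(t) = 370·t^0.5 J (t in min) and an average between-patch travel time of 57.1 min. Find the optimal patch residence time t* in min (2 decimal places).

Optimal t* satisfies g'(t*) = g(t*)/(T + t*).
g'(t) = 0.5·370·t^-0.5. Setting 0.5·370·t^-0.5 = 370·t^0.5/(57.1+t) gives 0.5(57.1+t) = t, so 0.50·t = 0.5×57.1.
t* = 0.5×57.1/0.50 = 57.1 min.

57.10 min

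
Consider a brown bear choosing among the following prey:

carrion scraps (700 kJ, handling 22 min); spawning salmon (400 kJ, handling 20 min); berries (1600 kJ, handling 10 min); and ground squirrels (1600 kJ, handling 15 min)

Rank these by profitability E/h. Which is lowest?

spawning salmon

In descending order of E/h:
berries: 1600/10 = 160 kJ/min
ground squirrels: 1600/15 = 107 kJ/min
carrion scraps: 700/22 = 31.8 kJ/min
spawning salmon: 400/20 = 20 kJ/min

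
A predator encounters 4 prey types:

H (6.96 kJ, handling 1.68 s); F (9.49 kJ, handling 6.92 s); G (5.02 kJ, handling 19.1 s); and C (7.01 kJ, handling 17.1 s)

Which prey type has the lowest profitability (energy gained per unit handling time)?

G

Profitability E/h (kJ/s): H = 6.96/1.68 = 4.14, F = 9.49/6.92 = 1.37, G = 5.02/19.1 = 0.263, C = 7.01/17.1 = 0.41.
Ranked: H > F > C > G.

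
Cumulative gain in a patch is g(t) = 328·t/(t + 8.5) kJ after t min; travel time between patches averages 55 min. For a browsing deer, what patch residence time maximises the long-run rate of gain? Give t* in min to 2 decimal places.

Maximise g(t)/(T+t): set derivative to zero → g'(t)(T+t) = g(t).
g'(t) = 328·8.5/(t + 8.5)². Setting 328·8.5/(t+8.5)² = 328t/[(t+8.5)(55+t)] gives 8.5(55+t) = t(t+8.5), so t² = 8.5×55 = 467.5.
t* = √467.5 = 21.62 min.

21.62 min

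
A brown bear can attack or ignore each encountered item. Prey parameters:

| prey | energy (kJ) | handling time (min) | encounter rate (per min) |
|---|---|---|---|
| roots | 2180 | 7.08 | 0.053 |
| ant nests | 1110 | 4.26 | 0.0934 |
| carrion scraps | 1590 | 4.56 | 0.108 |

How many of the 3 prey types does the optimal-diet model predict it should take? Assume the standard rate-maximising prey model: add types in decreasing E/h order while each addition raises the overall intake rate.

3

E/h in descending order: carrion scraps 349, roots 308, ant nests 261 kJ/min. The optimal diet is the largest prefix of this list for which every included type satisfies E_i/h_i > R on the types above it.
Rate on top 1: 115.1. roots: 308 > 115.1 → include.
Rate on top 2: 153.8. ant nests: 261 > 153.8 → include.
Optimal diet: carrion scraps, roots, ant nests — 3 of 3 types.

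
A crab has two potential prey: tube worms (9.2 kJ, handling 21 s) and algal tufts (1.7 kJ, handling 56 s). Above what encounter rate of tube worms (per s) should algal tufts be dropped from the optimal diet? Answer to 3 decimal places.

0.004 per s

At the threshold, the rate on tube worms alone equals the profitability of algal tufts: λ·9.2/(1 + λ·21) = 1.7/56 = 0.03036.
Rearranging, λ(9.2 − 0.03036×21) = 0.03036, so λ = 0.03036/8.562 = 0.003545 per s.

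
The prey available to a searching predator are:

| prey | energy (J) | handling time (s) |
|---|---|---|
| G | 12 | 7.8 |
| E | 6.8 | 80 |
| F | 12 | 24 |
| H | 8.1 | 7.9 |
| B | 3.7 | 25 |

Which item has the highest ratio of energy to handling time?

G

Profitability E/h (J/s): G = 12/7.8 = 1.54, E = 6.8/80 = 0.085, F = 12/24 = 0.5, H = 8.1/7.9 = 1.03, B = 3.7/25 = 0.148.
Ranked: G > H > F > B > E.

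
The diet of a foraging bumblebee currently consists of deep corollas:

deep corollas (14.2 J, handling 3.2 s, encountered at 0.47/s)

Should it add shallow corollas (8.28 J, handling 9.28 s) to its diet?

No

Current rate: (0.47×14.2)/(1 + 0.47×3.2) = 2.665 J/s.
shallow corollas: E/h = 8.28/9.28 = 0.8922 J/s.
0.8922 < 2.665, so adding shallow corollas would lower the average — exclude it.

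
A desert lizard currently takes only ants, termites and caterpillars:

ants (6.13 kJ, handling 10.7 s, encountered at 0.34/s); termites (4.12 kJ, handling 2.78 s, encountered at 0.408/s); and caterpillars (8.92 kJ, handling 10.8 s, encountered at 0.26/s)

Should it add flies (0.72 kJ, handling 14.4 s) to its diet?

On ants, termites and caterpillars alone, R = ΣλE/(1+Σλh) = 6.084/8.58 = 0.7091 kJ/s.
Profitability of flies: 0.72/14.4 = 0.05 kJ/s.
0.05 < 0.7091, so adding flies would lower the average — exclude it.

No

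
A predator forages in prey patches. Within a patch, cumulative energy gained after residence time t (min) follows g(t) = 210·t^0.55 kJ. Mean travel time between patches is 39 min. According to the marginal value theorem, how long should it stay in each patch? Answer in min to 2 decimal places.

Maximise g(t)/(T+t): set derivative to zero → g'(t)(T+t) = g(t).
g'(t) = 0.55·210·t^-0.45. Setting 0.55·210·t^-0.45 = 210·t^0.55/(39+t) gives 0.55(39+t) = t, so 0.45·t = 0.55×39.
t* = 0.55×39/0.45 = 47.67 min.

47.67 min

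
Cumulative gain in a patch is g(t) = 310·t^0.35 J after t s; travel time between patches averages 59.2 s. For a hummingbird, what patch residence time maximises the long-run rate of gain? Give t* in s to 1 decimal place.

31.9 s

Optimal t* satisfies g'(t*) = g(t*)/(T + t*).
g'(t) = 0.35·310·t^-0.65. Setting 0.35·310·t^-0.65 = 310·t^0.35/(59.2+t) gives 0.35(59.2+t) = t, so 0.65·t = 0.35×59.2.
t* = 0.35×59.2/0.65 = 31.88 s.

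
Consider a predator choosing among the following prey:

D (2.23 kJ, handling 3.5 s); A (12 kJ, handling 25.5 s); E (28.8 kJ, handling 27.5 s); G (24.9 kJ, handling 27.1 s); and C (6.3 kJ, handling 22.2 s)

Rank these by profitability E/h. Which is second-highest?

Profitability E/h (kJ/s): D = 2.23/3.5 = 0.637, A = 12/25.5 = 0.471, E = 28.8/27.5 = 1.05, G = 24.9/27.1 = 0.919, C = 6.3/22.2 = 0.284.
Ranked: E > G > D > A > C.

G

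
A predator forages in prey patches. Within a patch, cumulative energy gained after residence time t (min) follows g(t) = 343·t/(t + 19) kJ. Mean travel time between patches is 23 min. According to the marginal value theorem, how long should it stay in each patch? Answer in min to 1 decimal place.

20.9 min

Maximise g(t)/(T+t): set derivative to zero → g'(t)(T+t) = g(t).
g'(t) = 343·19/(t + 19)². Setting 343·19/(t+19)² = 343t/[(t+19)(23+t)] gives 19(23+t) = t(t+19), so t² = 19×23 = 437.
t* = √437 = 20.9 min.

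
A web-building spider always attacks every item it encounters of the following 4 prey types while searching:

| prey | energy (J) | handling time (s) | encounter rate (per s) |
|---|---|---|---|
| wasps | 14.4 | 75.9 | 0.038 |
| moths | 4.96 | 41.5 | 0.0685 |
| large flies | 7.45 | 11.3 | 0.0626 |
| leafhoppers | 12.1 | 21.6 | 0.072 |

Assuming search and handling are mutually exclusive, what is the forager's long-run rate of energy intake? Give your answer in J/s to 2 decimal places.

0.25 J/s

R = Σλ_iE_i / (1 + Σλ_ih_i)
Numerator: 0.038×14.4 + 0.0685×4.96 + 0.0626×7.45 + 0.072×12.1 = 2.225
Denominator: 1 + 0.038×75.9 + 0.0685×41.5 + 0.0626×11.3 + 0.072×21.6 = 8.99
R = 2.225/8.99 = 0.2475 J/s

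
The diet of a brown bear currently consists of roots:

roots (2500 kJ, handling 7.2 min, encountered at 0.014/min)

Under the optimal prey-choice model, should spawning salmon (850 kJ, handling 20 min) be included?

Current rate: (0.014×2500)/(1 + 0.014×7.2) = 31.8 kJ/min.
spawning salmon: E/h = 850/20 = 42.5 kJ/min.
Since 42.5 > R, including spawning salmon increases the long-run rate.

Yes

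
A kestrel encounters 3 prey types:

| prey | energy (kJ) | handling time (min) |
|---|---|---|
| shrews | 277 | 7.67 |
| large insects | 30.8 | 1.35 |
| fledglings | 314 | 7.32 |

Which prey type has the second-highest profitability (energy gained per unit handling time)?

shrews

Profitability E/h (kJ/min): shrews = 277/7.67 = 36.1, large insects = 30.8/1.35 = 22.8, fledglings = 314/7.32 = 42.9.
Ranked: fledglings > shrews > large insects.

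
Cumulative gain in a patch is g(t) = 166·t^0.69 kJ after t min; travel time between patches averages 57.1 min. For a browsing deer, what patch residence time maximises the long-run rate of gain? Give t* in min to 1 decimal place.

127.1 min

By the marginal value theorem, leave when the instantaneous gain rate g'(t) equals the habitat-wide average g(t)/(T + t).
g'(t) = 0.69·166·t^-0.31. Setting 0.69·166·t^-0.31 = 166·t^0.69/(57.1+t) gives 0.69(57.1+t) = t, so 0.31·t = 0.69×57.1.
t* = 0.69×57.1/0.31 = 127.1 min.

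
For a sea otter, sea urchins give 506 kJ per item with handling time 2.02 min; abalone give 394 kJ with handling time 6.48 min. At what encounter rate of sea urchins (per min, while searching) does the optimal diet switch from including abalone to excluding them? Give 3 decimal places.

0.159 per min

At the threshold, the rate on sea urchins alone equals the profitability of abalone: λ·506/(1 + λ·2.02) = 394/6.48 = 60.8.
Rearranging, λ(506 − 60.8×2.02) = 60.8, so λ = 60.8/383.2 = 0.1587 per min.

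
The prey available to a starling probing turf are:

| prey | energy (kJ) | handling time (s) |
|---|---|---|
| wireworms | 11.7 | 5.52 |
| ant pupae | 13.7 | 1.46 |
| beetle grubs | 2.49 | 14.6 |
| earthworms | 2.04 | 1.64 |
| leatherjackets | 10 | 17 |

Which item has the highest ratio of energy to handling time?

ant pupae

In descending order of E/h:
ant pupae: 13.7/1.46 = 9.38 kJ/s
wireworms: 11.7/5.52 = 2.12 kJ/s
earthworms: 2.04/1.64 = 1.24 kJ/s
leatherjackets: 10/17 = 0.588 kJ/s
beetle grubs: 2.49/14.6 = 0.171 kJ/s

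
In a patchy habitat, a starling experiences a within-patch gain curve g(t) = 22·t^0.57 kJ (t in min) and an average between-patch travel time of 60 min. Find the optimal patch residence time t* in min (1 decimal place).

79.5 min

Maximise g(t)/(T+t): set derivative to zero → g'(t)(T+t) = g(t).
g'(t) = 0.57·22·t^-0.43. Setting 0.57·22·t^-0.43 = 22·t^0.57/(60+t) gives 0.57(60+t) = t, so 0.43·t = 0.57×60.
t* = 0.57×60/0.43 = 79.53 min.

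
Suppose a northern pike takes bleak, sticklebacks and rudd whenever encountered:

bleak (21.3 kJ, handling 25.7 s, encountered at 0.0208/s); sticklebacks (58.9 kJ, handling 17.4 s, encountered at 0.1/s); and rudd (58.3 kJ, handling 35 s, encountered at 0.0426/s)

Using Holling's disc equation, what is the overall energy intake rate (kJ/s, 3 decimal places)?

1.850 kJ/s

R = (0.0208×21.3 + 0.1×58.9 + 0.0426×58.3) / (1 + 0.0208×25.7 + 0.1×17.4 + 0.0426×35) = 8.817/4.766 = 1.85 kJ/s.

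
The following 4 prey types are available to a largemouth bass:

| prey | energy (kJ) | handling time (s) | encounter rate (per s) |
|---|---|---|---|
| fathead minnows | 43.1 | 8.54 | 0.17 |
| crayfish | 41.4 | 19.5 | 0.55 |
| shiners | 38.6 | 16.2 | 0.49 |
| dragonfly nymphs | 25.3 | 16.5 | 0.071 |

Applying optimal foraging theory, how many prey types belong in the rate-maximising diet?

Rank by E/h (kJ/s): fathead minnows 5.05, shiners 2.38, crayfish 2.12, dragonfly nymphs 1.53. Include each in turn until the next type's E/h falls below the running intake rate.
Rate on top 1: 2.988. shiners: 2.38 < 2.988 → exclude; stop.
Optimal diet: fathead minnows — 1 of 4 types.

1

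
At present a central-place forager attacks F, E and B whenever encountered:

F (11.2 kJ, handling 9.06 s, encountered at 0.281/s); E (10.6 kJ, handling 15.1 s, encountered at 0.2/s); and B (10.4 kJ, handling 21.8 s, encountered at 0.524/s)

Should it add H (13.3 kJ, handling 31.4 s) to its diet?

Current rate: (0.281×11.2 + 0.2×10.6 + 0.524×10.4)/(1 + 0.281×9.06 + 0.2×15.1 + 0.524×21.8) = 0.5957 kJ/s.
Profitability of H: 13.3/31.4 = 0.4236 kJ/s.
Since 0.4236 < R, time spent handling H is better spent searching.

No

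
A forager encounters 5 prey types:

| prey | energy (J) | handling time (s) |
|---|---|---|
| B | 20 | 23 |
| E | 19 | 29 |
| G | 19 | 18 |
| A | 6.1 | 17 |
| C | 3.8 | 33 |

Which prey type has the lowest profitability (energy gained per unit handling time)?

C

Profitability E/h (J/s): B = 20/23 = 0.87, E = 19/29 = 0.655, G = 19/18 = 1.06, A = 6.1/17 = 0.359, C = 3.8/33 = 0.115.
Ranked: G > B > E > A > C.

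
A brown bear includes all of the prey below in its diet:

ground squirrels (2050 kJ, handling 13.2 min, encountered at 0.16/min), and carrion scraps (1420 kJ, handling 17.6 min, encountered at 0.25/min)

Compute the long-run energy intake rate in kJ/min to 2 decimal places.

90.92 kJ/min

R = (0.16×2050 + 0.25×1420) / (1 + 0.16×13.2 + 0.25×17.6) = 683/7.512 = 90.92 kJ/min.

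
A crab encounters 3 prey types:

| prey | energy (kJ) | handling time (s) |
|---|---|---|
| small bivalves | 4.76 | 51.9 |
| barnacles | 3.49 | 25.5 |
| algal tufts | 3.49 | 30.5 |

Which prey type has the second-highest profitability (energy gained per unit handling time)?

algal tufts

Profitability E/h (kJ/s): small bivalves = 4.76/51.9 = 0.0917, barnacles = 3.49/25.5 = 0.137, algal tufts = 3.49/30.5 = 0.114.
Ranked: barnacles > algal tufts > small bivalves.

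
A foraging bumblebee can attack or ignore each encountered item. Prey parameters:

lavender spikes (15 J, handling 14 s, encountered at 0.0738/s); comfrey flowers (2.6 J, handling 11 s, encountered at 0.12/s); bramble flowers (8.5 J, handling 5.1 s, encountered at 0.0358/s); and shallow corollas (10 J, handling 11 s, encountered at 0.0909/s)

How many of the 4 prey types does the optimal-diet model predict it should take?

E/h in descending order: bramble flowers 1.67, lavender spikes 1.07, shallow corollas 0.909, comfrey flowers 0.236 J/s. The optimal diet is the largest prefix of this list for which every included type satisfies E_i/h_i > R on the types above it.
Rate on top 1: 0.2573. lavender spikes: 1.07 > 0.2573 → include.
Rate on top 2: 0.6369. shallow corollas: 0.909 > 0.6369 → include.
Rate on top 3: 0.7216. comfrey flowers: 0.236 < 0.7216 → exclude; stop.
Optimal diet: bramble flowers, lavender spikes, shallow corollas — 3 of 4 types.

3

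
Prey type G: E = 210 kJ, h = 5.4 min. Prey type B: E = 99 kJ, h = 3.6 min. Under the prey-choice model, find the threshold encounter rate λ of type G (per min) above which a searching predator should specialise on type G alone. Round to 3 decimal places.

The zero-one rule: include type B iff E₂/h₂ > λE₁/(1+λh₁). Equality gives the switch point.
λE₁h₂ = E₂ + λE₂h₁ ⇒ λ = E₂/(E₁h₂ − E₂h₁) = 99/(756 − 534.6) = 0.4472 per min.

0.447 per min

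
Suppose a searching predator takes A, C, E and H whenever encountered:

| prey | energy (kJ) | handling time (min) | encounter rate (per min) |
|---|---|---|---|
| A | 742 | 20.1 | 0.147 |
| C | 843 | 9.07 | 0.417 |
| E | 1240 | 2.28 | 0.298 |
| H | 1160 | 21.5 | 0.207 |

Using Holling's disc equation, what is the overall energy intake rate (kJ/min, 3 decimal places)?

83.179 kJ/min

R = (0.147×742 + 0.417×843 + 0.298×1240 + 0.207×1160) / (1 + 0.147×20.1 + 0.417×9.07 + 0.298×2.28 + 0.207×21.5) = 1070/12.87 = 83.18 kJ/min.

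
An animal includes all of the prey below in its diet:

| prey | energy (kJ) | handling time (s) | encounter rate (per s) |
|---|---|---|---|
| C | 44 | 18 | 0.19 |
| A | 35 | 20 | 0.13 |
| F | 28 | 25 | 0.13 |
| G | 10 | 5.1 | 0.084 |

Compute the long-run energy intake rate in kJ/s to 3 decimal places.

R = Σλ_iE_i / (1 + Σλ_ih_i)
Numerator: 0.19×44 + 0.13×35 + 0.13×28 + 0.084×10 = 17.39
Denominator: 1 + 0.19×18 + 0.13×20 + 0.13×25 + 0.084×5.1 = 10.7
R = 17.39/10.7 = 1.625 kJ/s

1.625 kJ/s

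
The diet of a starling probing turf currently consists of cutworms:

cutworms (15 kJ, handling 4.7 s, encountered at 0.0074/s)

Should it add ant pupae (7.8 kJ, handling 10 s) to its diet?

Intake rate on the current diet: R = (0.0074×15) / (1 + 0.0074×4.7) = 0.111/1.035 = 0.1073 kJ/s.
ant pupae: E/h = 7.8/10 = 0.78 kJ/s.
0.78 > 0.1073, so adding ant pupae raises the average — include it.

Yes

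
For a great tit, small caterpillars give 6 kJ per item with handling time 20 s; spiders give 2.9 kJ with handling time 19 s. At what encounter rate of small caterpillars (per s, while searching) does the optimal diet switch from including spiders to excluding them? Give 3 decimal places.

0.052 per s

The zero-one rule: include spiders iff E₂/h₂ > λE₁/(1+λh₁). Equality gives the switch point.
λE₁h₂ = E₂ + λE₂h₁ ⇒ λ = E₂/(E₁h₂ − E₂h₁) = 2.9/(114 − 58) = 0.05179 per s.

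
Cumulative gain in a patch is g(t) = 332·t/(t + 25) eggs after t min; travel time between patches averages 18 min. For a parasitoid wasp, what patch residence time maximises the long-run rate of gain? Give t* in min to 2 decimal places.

21.21 min

Maximise g(t)/(T+t): set derivative to zero → g'(t)(T+t) = g(t).
g'(t) = 332·25/(t + 25)². Setting 332·25/(t+25)² = 332t/[(t+25)(18+t)] gives 25(18+t) = t(t+25), so t² = 25×18 = 450.
t* = √450 = 21.21 min.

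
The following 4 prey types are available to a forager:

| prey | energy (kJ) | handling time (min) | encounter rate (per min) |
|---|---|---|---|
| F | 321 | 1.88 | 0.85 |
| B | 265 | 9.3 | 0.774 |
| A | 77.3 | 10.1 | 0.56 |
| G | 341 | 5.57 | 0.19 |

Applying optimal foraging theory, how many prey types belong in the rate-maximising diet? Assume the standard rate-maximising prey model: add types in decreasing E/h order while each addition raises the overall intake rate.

Rank by E/h (kJ/min): F 171, G 61.2, B 28.5, A 7.65. Include each in turn until the next type's E/h falls below the running intake rate.
Rate on top 1: 105. G: 61.2 < 105 → exclude; stop.
Optimal diet: F — 1 of 4 types.

1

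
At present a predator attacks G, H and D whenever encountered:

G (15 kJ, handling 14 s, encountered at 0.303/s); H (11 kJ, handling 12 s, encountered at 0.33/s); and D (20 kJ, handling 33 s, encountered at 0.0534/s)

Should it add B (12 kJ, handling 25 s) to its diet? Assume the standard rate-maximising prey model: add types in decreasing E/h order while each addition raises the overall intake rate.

Intake rate on the current diet: R = (0.303×15 + 0.33×11 + 0.0534×20) / (1 + 0.303×14 + 0.33×12 + 0.0534×33) = 9.243/10.96 = 0.843 kJ/s.
Profitability of B: 12/25 = 0.48 kJ/s.
Since 0.48 < R, time spent handling B is better spent searching.

No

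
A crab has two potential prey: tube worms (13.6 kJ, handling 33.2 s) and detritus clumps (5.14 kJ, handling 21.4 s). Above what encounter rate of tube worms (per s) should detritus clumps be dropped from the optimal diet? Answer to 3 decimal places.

At the threshold, the rate on tube worms alone equals the profitability of detritus clumps: λ·13.6/(1 + λ·33.2) = 5.14/21.4 = 0.2402.
Rearranging, λ(13.6 − 0.2402×33.2) = 0.2402, so λ = 0.2402/5.626 = 0.04269 per s.

0.043 per s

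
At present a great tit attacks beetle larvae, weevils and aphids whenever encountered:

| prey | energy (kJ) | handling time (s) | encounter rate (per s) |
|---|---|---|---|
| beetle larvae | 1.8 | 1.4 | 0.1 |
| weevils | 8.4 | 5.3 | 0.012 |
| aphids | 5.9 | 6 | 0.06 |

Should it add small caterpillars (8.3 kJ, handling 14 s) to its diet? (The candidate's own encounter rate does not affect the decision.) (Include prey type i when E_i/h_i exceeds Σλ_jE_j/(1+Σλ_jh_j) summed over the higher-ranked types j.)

Yes

On beetle larvae, weevils and aphids alone, R = ΣλE/(1+Σλh) = 0.6348/1.564 = 0.406 kJ/s.
small caterpillars: E/h = 8.3/14 = 0.5929 kJ/s.
0.5929 > 0.406, so adding small caterpillars raises the average — include it.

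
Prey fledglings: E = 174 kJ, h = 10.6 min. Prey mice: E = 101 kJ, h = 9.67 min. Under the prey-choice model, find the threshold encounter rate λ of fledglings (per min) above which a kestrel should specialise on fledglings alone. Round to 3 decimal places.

0.165 per min

The zero-one rule: include mice iff E₂/h₂ > λE₁/(1+λh₁). Equality gives the switch point.
λE₁h₂ = E₂ + λE₂h₁ ⇒ λ = E₂/(E₁h₂ − E₂h₁) = 101/(1683 − 1071) = 0.165 per min.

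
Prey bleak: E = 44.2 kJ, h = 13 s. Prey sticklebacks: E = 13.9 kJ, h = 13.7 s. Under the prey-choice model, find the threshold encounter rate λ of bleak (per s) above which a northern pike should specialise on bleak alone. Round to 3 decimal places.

At the threshold, the rate on bleak alone equals the profitability of sticklebacks: λ·44.2/(1 + λ·13) = 13.9/13.7 = 1.015.
Rearranging, λ(44.2 − 1.015×13) = 1.015, so λ = 1.015/31.01 = 0.03272 per s.

0.033 per s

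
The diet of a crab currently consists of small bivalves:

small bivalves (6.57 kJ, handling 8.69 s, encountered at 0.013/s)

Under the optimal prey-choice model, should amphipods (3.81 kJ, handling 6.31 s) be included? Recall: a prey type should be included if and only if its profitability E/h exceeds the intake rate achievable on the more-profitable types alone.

Yes

On small bivalves alone, R = ΣλE/(1+Σλh) = 0.08541/1.113 = 0.07674 kJ/s.
amphipods: E/h = 3.81/6.31 = 0.6038 kJ/s.
Since 0.6038 > R, including amphipods increases the long-run rate.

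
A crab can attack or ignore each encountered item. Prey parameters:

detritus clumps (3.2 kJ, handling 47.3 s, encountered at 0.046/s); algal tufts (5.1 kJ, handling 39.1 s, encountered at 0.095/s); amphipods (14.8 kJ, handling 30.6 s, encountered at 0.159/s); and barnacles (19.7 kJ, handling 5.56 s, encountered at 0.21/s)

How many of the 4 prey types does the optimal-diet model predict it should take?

1

Rank by E/h (kJ/s): barnacles 3.54, amphipods 0.484, algal tufts 0.13, detritus clumps 0.0677. Include each in turn until the next type's E/h falls below the running intake rate.
Rate on top 1: 1.909. amphipods: 0.484 < 1.909 → exclude; stop.
Optimal diet: barnacles — 1 of 4 types.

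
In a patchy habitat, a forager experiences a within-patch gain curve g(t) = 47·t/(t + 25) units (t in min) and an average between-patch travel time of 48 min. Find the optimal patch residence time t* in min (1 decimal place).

34.6 min

By the marginal value theorem, leave when the instantaneous gain rate g'(t) equals the habitat-wide average g(t)/(T + t).
g'(t) = 47·25/(t + 25)². Setting 47·25/(t+25)² = 47t/[(t+25)(48+t)] gives 25(48+t) = t(t+25), so t² = 25×48 = 1200.
t* = √1200 = 34.64 min.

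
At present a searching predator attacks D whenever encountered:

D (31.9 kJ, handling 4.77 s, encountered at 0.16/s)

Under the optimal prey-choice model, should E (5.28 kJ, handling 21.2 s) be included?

Intake rate on the current diet: R = (0.16×31.9) / (1 + 0.16×4.77) = 5.104/1.763 = 2.895 kJ/s.
E: E/h = 5.28/21.2 = 0.2491 kJ/s.
0.2491 < 2.895, so adding E would lower the average — exclude it.

No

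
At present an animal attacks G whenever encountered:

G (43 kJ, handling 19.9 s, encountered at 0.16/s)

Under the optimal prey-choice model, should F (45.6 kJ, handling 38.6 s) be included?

No

Intake rate on the current diet: R = (0.16×43) / (1 + 0.16×19.9) = 6.88/4.184 = 1.644 kJ/s.
F: E/h = 45.6/38.6 = 1.181 kJ/s.
1.181 < 1.644, so adding F would lower the average — exclude it.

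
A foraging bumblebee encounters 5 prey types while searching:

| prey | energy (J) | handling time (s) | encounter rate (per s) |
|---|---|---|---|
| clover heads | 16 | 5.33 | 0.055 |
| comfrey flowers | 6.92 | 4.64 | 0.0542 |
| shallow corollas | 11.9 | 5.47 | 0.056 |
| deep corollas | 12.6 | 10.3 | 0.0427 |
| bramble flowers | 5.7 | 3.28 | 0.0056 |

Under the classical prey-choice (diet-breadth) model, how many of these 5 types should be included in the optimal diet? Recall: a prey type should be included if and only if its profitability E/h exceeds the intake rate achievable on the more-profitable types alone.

5

Profitabilities (E/h, J/s): clover heads 3, shallow corollas 2.18, bramble flowers 1.74, comfrey flowers 1.49, deep corollas 1.22. Add prey in this order while the next type's profitability exceeds the intake rate on those already taken.
Rate on top 1: 0.6805. shallow corollas: 2.18 > 0.6805 → include.
Rate on top 2: 0.9668. bramble flowers: 1.74 > 0.9668 → include.
Rate on top 3: 0.9756. comfrey flowers: 1.49 > 0.9756 → include.
Rate on top 4: 1.045. deep corollas: 1.22 > 1.045 → include.
Optimal diet: clover heads, shallow corollas, bramble flowers, comfrey flowers, deep corollas — 5 of 5 types.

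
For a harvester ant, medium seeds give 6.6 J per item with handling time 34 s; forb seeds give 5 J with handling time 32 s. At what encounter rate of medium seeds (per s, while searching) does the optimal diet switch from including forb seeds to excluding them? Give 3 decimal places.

0.121 per s

Drop forb seeds once their profitability E₂/h₂ falls below the rate achievable on medium seeds alone: E₂/h₂ = λE₁/(1 + λh₁).
Solve for λ: λE₁h₂ = E₂(1 + λh₁) → λ(E₁h₂ − E₂h₁) = E₂ → λ = E₂/(E₁h₂ − E₂h₁).
λ = 5/(6.6×32 − 5×34) = 5/41.2 = 0.1214 per s.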